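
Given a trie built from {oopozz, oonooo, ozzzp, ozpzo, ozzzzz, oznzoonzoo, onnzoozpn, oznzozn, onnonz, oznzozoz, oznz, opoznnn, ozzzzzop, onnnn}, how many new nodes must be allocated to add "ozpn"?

The longest prefix of "ozpn" already in the trie is "ozp" (length 3).
New nodes needed: |"ozpn"| − 3 = 4 − 3 = 1.

1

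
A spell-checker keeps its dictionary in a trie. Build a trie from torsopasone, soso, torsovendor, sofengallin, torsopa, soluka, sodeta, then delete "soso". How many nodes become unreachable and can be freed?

2

A node on "soso"'s path can go only if nothing else ends at it or branches off below it.
The suffix "so" (2 nodes) is used only by "soso"; the node for "so" still has the child "f", so pruning stops there.
Nodes removed: 2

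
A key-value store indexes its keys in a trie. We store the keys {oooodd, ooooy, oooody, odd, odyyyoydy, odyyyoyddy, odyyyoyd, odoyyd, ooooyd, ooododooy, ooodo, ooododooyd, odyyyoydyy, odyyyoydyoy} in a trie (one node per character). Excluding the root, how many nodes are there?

34

Count nodes per top-level branch (shared prefixes stored once):
  'o'-branch (odd, odoyyd, odyyyoyd, odyyyoyddy, odyyyoydy, odyyyoydyoy, odyyyoydyy, ooodo, ooododooy, ooododooyd, oooodd, oooody, ooooy, ooooyd): 34 nodes
Sum: 34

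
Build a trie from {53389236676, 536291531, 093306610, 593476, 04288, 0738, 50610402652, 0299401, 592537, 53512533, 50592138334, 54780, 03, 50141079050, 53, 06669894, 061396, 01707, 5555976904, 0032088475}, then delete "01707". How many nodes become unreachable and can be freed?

4

After clearing the end-marker at "01707", prune upward until reaching a node still needed by another word.
The suffix "1707" (4 nodes) is used only by "01707"; the node for "0" still has the child "9", so pruning stops there.
Nodes removed: 4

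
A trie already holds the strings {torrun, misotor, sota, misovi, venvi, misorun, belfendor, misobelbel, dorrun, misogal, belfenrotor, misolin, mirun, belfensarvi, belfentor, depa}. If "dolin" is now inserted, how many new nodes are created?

3

Walking "dolin" from the root, the first 2 characters ("do") follow existing edges; "l" is the first miss.
Each of the 3 remaining characters creates one node.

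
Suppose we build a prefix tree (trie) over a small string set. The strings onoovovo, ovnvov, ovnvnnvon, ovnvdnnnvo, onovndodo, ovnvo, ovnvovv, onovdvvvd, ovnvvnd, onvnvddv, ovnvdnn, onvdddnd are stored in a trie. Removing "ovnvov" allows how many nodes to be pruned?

0

A node on "ovnvov"'s path can go only if nothing else ends at it or branches off below it.
Every node on "ovnvov" is still needed (e.g. by "ovnvovv"), so nothing is freed.
Nodes removed: 0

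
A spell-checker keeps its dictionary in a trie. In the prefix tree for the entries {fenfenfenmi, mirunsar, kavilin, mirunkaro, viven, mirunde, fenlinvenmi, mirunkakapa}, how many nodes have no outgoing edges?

Leaves are exactly the stored words that no other stored word extends.
Those words: "fenfenfenmi", "fenlinvenmi", "kavilin", "mirunde", "mirunkakapa", "mirunkaro", "mirunsar", "viven"
Leaf count: 8

8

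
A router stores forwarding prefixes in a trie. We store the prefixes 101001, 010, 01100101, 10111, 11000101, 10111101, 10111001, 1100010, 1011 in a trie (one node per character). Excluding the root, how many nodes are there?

Trace insertions, counting only characters that open a new branch:
  "101001" → 6 new (1, 0, 1, 0, 0, 1)
  "010" → 3 new (0, 1, 0)
  "01100101" → prefix "01" already present; 6 new (1, 0, 0, 1, 0, 1)
  "10111" → prefix "101" already present; 2 new (1, 1)
  "11000101" → prefix "1" already present; 7 new (1, 0, 0, 0, 1, 0, 1)
  "10111101" → prefix "10111" already present; 3 new (1, 0, 1)
  "10111001" → prefix "10111" already present; 3 new (0, 0, 1)
  "1100010" → prefix "1100010" already present; 0 new (none)
  "1011" → prefix "1011" already present; 0 new (none)
Total nodes = 6 + 3 + 6 + 2 + 7 + 3 + 3 + 0 + 0 = 30

30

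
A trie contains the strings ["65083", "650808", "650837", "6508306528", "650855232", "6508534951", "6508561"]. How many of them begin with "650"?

7

Filter for entries beginning with "650":
Matches: "650808", "65083", "6508306528", "650837", "6508534951", "650855232", "6508561"
Count: 7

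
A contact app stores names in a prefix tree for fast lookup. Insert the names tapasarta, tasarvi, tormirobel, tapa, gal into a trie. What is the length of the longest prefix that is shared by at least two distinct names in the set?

4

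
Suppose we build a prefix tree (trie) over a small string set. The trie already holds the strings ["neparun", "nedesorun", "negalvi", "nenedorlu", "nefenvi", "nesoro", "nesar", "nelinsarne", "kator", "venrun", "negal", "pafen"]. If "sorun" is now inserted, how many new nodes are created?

5

Nothing in the trie begins with "s"; the whole of "sorun" is new.
5 − 0 = 5 new nodes.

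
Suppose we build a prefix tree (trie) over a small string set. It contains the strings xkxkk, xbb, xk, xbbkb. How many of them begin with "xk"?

2

Filter for entries beginning with "xk":
Words under "xk": xk, xkxkk
Count: 2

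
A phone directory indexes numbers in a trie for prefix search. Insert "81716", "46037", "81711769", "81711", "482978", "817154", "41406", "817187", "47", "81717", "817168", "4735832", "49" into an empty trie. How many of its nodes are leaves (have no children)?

10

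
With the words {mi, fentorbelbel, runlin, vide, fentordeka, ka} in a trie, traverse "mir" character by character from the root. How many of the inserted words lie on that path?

Check each prefix of "mir" against the stored set — each match is an end-marker on the path.
Prefixes of the query that are stored words: "mi"
Count: 1

1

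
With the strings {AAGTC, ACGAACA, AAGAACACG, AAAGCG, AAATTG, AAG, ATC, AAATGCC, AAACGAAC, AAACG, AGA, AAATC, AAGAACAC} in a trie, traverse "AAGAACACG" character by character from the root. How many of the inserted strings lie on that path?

3

Traverse "AAGAACACG" character by character; count nodes along the way that are marked as word ends.
Prefixes of the query that are stored words: "AAG", "AAGAACAC", "AAGAACACG"
Count: 3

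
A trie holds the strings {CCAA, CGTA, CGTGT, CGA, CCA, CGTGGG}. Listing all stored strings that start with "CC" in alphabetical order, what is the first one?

CCA

Filter for "CC…" and sort: "CCA", "CCAA"
Position 1: CCA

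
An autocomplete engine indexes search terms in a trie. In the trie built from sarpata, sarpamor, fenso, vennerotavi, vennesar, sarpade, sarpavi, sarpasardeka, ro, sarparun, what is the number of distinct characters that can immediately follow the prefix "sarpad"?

1

Follow the path "sarpad" to its node, then look at its outgoing edges.
Distinct next characters after "sarpad": e.
That node has 1 child edge.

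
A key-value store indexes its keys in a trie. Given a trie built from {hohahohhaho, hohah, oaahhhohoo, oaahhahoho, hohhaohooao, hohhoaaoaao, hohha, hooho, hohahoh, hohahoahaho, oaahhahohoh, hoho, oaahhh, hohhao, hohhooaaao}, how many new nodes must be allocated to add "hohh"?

Every character of "hohh" already lies on an existing path (it is a prefix of some stored word).
No new nodes are needed: 0.

0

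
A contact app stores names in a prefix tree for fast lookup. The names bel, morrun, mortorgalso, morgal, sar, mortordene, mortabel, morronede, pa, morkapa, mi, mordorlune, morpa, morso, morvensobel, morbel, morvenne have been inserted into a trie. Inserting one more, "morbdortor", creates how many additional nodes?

Walking "morbdortor" from the root, the first 4 characters ("morb") follow existing edges; "d" is the first miss.
New nodes needed: |"morbdortor"| − 4 = 10 − 4 = 6.

6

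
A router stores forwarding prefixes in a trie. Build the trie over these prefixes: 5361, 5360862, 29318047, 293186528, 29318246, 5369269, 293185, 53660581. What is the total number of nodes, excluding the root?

33

Count nodes per top-level branch (shared prefixes stored once):
  '2'-branch (29318047, 29318246, 293185, 293186528): 16 nodes
  '5'-branch (5360862, 5361, 53660581, 5369269): 17 nodes
Sum: 33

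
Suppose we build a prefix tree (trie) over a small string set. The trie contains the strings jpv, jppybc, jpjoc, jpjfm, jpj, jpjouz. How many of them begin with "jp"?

6

Traverse to the node for "jp", then collect every word in that subtree.
Words under "jp": jpj, jpjfm, jpjoc, jpjouz, jppybc, jpv
Count: 6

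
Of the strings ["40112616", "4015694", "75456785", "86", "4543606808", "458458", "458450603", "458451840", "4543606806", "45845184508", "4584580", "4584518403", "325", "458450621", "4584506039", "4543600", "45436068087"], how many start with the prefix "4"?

14

Walk to "4"; the words in its subtree are exactly those with that prefix.
Words under "4": 40112616, 4015694, 4543600, 4543606806, 4543606808, 45436068087, 458450603, 4584506039, 458450621, 458451840, 4584518403, 45845184508, 458458, 4584580
Count: 14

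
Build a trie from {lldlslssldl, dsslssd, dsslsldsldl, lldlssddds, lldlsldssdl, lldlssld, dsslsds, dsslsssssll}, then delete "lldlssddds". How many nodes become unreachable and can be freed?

A node on "lldlssddds"'s path can go only if nothing else ends at it or branches off below it.
The suffix "ddds" (4 nodes) is used only by "lldlssddds"; the node for "lldlss" still has the child "l", so pruning stops there.
Nodes removed: 4

4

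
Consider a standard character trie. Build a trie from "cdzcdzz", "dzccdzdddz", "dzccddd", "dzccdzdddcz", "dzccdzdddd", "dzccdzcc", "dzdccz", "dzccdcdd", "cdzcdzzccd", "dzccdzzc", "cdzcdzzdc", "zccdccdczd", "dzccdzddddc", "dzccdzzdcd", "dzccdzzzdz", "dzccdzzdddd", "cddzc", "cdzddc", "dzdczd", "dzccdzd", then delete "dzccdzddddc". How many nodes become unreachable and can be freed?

After clearing the end-marker at "dzccdzddddc", prune upward until reaching a node still needed by another word.
The suffix "c" (1 node) is used only by "dzccdzddddc"; "dzccdzdddd" is itself a stored word, so pruning stops there.
Nodes removed: 1

1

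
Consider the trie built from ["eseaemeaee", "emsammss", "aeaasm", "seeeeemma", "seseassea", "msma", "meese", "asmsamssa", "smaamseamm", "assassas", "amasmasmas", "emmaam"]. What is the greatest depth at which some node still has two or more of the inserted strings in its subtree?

Look for the deepest trie node that still has at least two words in its subtree.
e.g. "asmsamssa" and "assassas" share the prefix "as" of length 2; no pair shares a longer one.
Longest shared-prefix length: 2

2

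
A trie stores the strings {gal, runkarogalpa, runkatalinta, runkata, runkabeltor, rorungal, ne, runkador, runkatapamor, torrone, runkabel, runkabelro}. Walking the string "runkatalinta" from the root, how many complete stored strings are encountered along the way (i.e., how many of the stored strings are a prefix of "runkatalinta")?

2

Traverse "runkatalinta" character by character; count nodes along the way that are marked as word ends.
Prefixes of the query that are stored words: "runkata", "runkatalinta"
Count: 2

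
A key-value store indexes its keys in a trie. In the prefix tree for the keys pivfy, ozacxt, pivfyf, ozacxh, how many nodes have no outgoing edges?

3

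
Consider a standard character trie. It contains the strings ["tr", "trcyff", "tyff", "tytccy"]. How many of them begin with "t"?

4

Filter for entries beginning with "t":
Words under "t": tr, trcyff, tyff, tytccy
Count: 4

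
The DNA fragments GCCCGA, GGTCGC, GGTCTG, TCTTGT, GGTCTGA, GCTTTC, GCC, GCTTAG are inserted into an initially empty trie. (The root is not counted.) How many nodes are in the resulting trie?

26

Count nodes per top-level branch (shared prefixes stored once):
  'G'-branch (GCC, GCCCGA, GCTTAG, GCTTTC, GGTCGC, GGTCTG, GGTCTGA): 20 nodes
  'T'-branch (TCTTGT): 6 nodes
Sum: 26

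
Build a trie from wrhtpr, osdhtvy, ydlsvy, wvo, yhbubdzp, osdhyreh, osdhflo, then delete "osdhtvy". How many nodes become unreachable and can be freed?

3

Walk "osdhtvy" from the leaf back toward the root, removing each node that no remaining word uses.
The suffix "tvy" (3 nodes) is used only by "osdhtvy"; the node for "osdh" still has the child "y", so pruning stops there.
Nodes removed: 3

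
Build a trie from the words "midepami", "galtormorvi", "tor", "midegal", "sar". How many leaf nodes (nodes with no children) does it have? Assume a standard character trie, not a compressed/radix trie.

5

Leaves are exactly the stored words that no other stored word extends.
Those words: "galtormorvi", "midegal", "midepami", "sar", "tor"
Leaf count: 5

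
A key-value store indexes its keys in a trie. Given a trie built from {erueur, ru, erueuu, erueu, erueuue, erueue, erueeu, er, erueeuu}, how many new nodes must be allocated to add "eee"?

Walking "eee" from the root, the first 1 characters ("e") follow existing edges; "e" is the first miss.
Each of the 2 remaining characters creates one node.

2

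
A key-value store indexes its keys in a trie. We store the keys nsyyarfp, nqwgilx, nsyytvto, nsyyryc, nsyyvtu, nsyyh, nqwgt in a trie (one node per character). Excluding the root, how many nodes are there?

26

Count nodes per top-level branch (shared prefixes stored once):
  'n'-branch (nqwgilx, nqwgt, nsyyarfp, nsyyh, nsyyryc, nsyytvto, nsyyvtu): 26 nodes
Sum: 26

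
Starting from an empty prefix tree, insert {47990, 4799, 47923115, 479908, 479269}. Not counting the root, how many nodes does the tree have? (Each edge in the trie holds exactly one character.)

13

Trie structure (* marks end of a word):
(root)
└─ 4
   └─ 7
      └─ 9
         ├─ 2
         │  ├─ 3
         │  │  └─ 1
         │  │     └─ 1
         │  │        └─ 5 *
         │  └─ 6
         │     └─ 9 *
         └─ 9 *
            └─ 0 *
               └─ 8 *
Counting every labelled node above: 13.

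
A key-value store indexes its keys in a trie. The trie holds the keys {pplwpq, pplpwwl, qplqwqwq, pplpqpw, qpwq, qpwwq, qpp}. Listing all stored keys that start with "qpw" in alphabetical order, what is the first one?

qpwq

Filter for "qpw…" and sort: "qpwq", "qpwwq"
The 1st is qpwq.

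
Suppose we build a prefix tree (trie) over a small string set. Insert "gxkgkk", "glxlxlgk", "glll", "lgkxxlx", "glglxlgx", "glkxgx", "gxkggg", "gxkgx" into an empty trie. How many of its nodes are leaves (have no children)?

8

Leaves are exactly the stored words that no other stored word extends.
Those words: "glglxlgx", "glkxgx", "glll", "glxlxlgk", "gxkggg", "gxkgkk", "gxkgx", "lgkxxlx"
Leaf count: 8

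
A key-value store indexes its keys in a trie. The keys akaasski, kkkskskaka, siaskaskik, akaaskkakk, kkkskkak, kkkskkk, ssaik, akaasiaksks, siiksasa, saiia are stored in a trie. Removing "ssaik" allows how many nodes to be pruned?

4

Walk "ssaik" from the leaf back toward the root, removing each node that no remaining word uses.
The suffix "saik" (4 nodes) is used only by "ssaik"; the node for "s" still has the child "i", so pruning stops there.
Nodes removed: 4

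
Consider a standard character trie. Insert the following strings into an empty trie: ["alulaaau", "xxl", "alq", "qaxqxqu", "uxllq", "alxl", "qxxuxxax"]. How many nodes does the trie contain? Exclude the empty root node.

33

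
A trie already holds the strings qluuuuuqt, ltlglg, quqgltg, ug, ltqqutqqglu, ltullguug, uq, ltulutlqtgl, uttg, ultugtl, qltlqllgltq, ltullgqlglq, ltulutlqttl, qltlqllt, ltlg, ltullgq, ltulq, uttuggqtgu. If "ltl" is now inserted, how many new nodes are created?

0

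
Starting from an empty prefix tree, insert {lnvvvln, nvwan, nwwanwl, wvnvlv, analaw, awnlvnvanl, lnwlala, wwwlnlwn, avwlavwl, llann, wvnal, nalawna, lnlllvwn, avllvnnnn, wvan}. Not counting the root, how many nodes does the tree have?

For each word, the new-node count is its length minus the longest prefix already in the trie:
  "lnvvvln" → 7 new (l, n, v, v, v, l, n)
  "nvwan" → 5 new (n, v, w, a, n)
  "nwwanwl" → prefix "n" already present; 6 new (w, w, a, n, w, l)
  "wvnvlv" → 6 new (w, v, n, v, l, v)
  "analaw" → 6 new (a, n, a, l, a, w)
  "awnlvnvanl" → prefix "a" already present; 9 new (w, n, l, v, n, v, a, n, l)
  "lnwlala" → prefix "ln" already present; 5 new (w, l, a, l, a)
  "wwwlnlwn" → prefix "w" already present; 7 new (w, w, l, n, l, w, n)
  "avwlavwl" → prefix "a" already present; 7 new (v, w, l, a, v, w, l)
  "llann" → prefix "l" already present; 4 new (l, a, n, n)
  "wvnal" → prefix "wvn" already present; 2 new (a, l)
  "nalawna" → prefix "n" already present; 6 new (a, l, a, w, n, a)
  "lnlllvwn" → prefix "ln" already present; 6 new (l, l, l, v, w, n)
  "avllvnnnn" → prefix "av" already present; 7 new (l, l, v, n, n, n, n)
  "wvan" → prefix "wv" already present; 2 new (a, n)
Total nodes = 7 + 5 + 6 + 6 + 6 + 9 + 5 + 7 + 7 + 4 + 2 + 6 + 6 + 7 + 2 = 85

85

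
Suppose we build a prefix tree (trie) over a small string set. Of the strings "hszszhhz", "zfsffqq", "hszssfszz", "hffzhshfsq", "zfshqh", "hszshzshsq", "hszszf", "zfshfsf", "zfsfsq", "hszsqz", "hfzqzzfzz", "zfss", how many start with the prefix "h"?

7

Filter for entries beginning with "h":
Matches: "hffzhshfsq", "hfzqzzfzz", "hszshzshsq", "hszsqz", "hszssfszz", "hszszf", "hszszhhz"
Count: 7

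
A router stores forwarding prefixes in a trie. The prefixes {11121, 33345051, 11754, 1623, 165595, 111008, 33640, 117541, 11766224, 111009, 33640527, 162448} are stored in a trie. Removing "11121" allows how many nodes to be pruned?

2

Walk "11121" from the leaf back toward the root, removing each node that no remaining word uses.
The suffix "21" (2 nodes) is used only by "11121"; the node for "111" still has the child "0", so pruning stops there.
Nodes removed: 2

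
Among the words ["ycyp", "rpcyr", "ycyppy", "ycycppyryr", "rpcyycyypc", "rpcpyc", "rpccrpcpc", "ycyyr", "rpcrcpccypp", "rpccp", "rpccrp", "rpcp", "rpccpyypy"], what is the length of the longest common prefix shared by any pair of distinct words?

6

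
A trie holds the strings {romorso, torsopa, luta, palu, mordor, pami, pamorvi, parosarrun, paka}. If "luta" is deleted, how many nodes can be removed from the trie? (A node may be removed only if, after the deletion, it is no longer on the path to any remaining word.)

4

After clearing the end-marker at "luta", prune upward until reaching a node still needed by another word.
No other word shares any prefix with "luta", so all 4 of its nodes go.
Nodes removed: 4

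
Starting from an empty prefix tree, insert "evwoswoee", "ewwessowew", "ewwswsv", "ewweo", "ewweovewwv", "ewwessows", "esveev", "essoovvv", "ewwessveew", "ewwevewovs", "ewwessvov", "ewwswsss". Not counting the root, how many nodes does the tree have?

Trace insertions, counting only characters that open a new branch:
  "evwoswoee" → 9 new (e, v, w, o, s, w, o, e, e)
  "ewwessowew" → prefix "e" already present; 9 new (w, w, e, s, s, o, w, e, w)
  "ewwswsv" → prefix "eww" already present; 4 new (s, w, s, v)
  "ewweo" → prefix "ewwe" already present; 1 new (o)
  "ewweovewwv" → prefix "ewweo" already present; 5 new (v, e, w, w, v)
  "ewwessows" → prefix "ewwessow" already present; 1 new (s)
  "esveev" → prefix "e" already present; 5 new (s, v, e, e, v)
  "essoovvv" → prefix "es" already present; 6 new (s, o, o, v, v, v)
  "ewwessveew" → prefix "ewwess" already present; 4 new (v, e, e, w)
  "ewwevewovs" → prefix "ewwe" already present; 6 new (v, e, w, o, v, s)
  "ewwessvov" → prefix "ewwessv" already present; 2 new (o, v)
  "ewwswsss" → prefix "ewwsws" already present; 2 new (s, s)
Total nodes = 9 + 9 + 4 + 1 + 5 + 1 + 5 + 6 + 4 + 6 + 2 + 2 = 54

54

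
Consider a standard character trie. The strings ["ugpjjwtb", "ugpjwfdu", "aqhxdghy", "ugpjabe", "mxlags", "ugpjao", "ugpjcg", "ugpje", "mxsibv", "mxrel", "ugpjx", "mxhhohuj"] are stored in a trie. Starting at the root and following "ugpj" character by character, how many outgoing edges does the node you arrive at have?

6

The children of the "ugpj" node are the distinct next characters among strings starting with "ugpj".
Distinct next characters after "ugpj": a, c, e, j, w, x.
That node has 6 child edges.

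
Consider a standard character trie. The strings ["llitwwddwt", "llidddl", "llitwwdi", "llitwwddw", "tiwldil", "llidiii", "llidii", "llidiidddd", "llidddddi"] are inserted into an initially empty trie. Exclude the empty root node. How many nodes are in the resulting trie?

Count nodes per top-level branch (shared prefixes stored once):
  'l'-branch (llidddddi, llidddl, llidii, llidiidddd, llidiii, llitwwddw, llitwwddwt, llitwwdi): 25 nodes
  't'-branch (tiwldil): 7 nodes
Sum: 32

32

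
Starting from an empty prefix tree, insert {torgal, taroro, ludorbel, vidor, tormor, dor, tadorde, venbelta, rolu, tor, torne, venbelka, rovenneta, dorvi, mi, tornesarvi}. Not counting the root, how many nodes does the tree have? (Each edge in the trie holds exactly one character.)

66

Trace insertions, counting only characters that open a new branch:
  "torgal" → 6 new (t, o, r, g, a, l)
  "taroro" → prefix "t" already present; 5 new (a, r, o, r, o)
  "ludorbel" → 8 new (l, u, d, o, r, b, e, l)
  "vidor" → 5 new (v, i, d, o, r)
  "tormor" → prefix "tor" already present; 3 new (m, o, r)
  "dor" → 3 new (d, o, r)
  "tadorde" → prefix "ta" already present; 5 new (d, o, r, d, e)
  "venbelta" → prefix "v" already present; 7 new (e, n, b, e, l, t, a)
  "rolu" → 4 new (r, o, l, u)
  "tor" → prefix "tor" already present; 0 new (none)
  "torne" → prefix "tor" already present; 2 new (n, e)
  "venbelka" → prefix "venbel" already present; 2 new (k, a)
  "rovenneta" → prefix "ro" already present; 7 new (v, e, n, n, e, t, a)
  "dorvi" → prefix "dor" already present; 2 new (v, i)
  "mi" → 2 new (m, i)
  "tornesarvi" → prefix "torne" already present; 5 new (s, a, r, v, i)
Total nodes = 6 + 5 + 8 + 5 + 3 + 3 + 5 + 7 + 4 + 0 + 2 + 2 + 7 + 2 + 2 + 5 = 66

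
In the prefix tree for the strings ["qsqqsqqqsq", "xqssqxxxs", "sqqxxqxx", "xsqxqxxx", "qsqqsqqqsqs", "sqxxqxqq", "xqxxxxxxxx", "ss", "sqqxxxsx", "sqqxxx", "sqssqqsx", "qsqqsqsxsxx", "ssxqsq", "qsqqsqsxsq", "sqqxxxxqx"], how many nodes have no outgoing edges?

A leaf is a node with no children — equivalently, the end of a word that is not a proper prefix of any other stored word.
Those words: "qsqqsqqqsqs", "qsqqsqsxsq", "qsqqsqsxsxx", "sqqxxqxx", "sqqxxxsx", "sqqxxxxqx", "sqssqqsx", "sqxxqxqq", "ssxqsq", "xqssqxxxs", "xqxxxxxxxx", "xsqxqxxx"
Leaf count: 12

12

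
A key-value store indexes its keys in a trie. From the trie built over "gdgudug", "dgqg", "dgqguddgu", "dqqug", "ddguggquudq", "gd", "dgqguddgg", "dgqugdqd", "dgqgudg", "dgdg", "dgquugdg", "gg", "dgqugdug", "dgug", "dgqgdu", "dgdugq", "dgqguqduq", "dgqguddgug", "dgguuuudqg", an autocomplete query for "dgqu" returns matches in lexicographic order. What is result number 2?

DFS of the "dgqu" subtree visits, in order: "dgqugdqd", "dgqugdug", "dgquugdg"
The 2nd is dgqugdug.

dgqugdug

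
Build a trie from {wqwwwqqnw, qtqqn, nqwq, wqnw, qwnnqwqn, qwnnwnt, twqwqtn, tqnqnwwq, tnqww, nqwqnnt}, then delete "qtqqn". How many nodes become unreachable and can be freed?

After clearing the end-marker at "qtqqn", prune upward until reaching a node still needed by another word.
The suffix "tqqn" (4 nodes) is used only by "qtqqn"; the node for "q" still has the child "w", so pruning stops there.
Nodes removed: 4

4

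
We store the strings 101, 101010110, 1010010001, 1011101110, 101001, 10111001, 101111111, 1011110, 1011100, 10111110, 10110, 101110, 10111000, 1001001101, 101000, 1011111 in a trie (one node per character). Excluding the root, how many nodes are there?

41

Trace insertions, counting only characters that open a new branch:
  "101" → 3 new (1, 0, 1)
  "101010110" → prefix "101" already present; 6 new (0, 1, 0, 1, 1, 0)
  "1010010001" → prefix "1010" already present; 6 new (0, 1, 0, 0, 0, 1)
  "1011101110" → prefix "101" already present; 7 new (1, 1, 0, 1, 1, 1, 0)
  "101001" → prefix "101001" already present; 0 new (none)
  "10111001" → prefix "101110" already present; 2 new (0, 1)
  "101111111" → prefix "10111" already present; 4 new (1, 1, 1, 1)
  "1011110" → prefix "101111" already present; 1 new (0)
  "1011100" → prefix "1011100" already present; 0 new (none)
  "10111110" → prefix "1011111" already present; 1 new (0)
  "10110" → prefix "1011" already present; 1 new (0)
  "101110" → prefix "101110" already present; 0 new (none)
  "10111000" → prefix "1011100" already present; 1 new (0)
  "1001001101" → prefix "10" already present; 8 new (0, 1, 0, 0, 1, 1, 0, 1)
  "101000" → prefix "10100" already present; 1 new (0)
  "1011111" → prefix "1011111" already present; 0 new (none)
Total nodes = 3 + 6 + 6 + 7 + 0 + 2 + 4 + 1 + 0 + 1 + 1 + 0 + 1 + 8 + 1 + 0 = 41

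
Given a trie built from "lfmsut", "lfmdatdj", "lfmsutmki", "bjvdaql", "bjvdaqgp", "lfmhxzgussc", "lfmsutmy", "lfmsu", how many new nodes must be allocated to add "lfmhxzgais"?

"lfmhxzg" is already a path in the trie; the remaining "ais" must be added.
New nodes needed: |"lfmhxzgais"| − 7 = 10 − 7 = 3.

3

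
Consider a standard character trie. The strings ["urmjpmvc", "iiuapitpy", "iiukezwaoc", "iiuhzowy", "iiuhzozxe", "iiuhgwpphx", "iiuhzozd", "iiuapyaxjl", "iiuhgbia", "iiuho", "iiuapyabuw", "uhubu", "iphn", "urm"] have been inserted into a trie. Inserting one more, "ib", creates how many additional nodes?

1

The longest prefix of "ib" already in the trie is "i" (length 1).
So 2 − 1 = 1 new nodes.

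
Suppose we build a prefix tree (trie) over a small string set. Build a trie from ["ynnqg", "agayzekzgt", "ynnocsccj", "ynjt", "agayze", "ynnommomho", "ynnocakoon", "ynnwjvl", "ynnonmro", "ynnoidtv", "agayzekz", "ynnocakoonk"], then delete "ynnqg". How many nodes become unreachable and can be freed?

2

Walk "ynnqg" from the leaf back toward the root, removing each node that no remaining word uses.
The suffix "qg" (2 nodes) is used only by "ynnqg"; the node for "ynn" still has the child "o", so pruning stops there.
Nodes removed: 2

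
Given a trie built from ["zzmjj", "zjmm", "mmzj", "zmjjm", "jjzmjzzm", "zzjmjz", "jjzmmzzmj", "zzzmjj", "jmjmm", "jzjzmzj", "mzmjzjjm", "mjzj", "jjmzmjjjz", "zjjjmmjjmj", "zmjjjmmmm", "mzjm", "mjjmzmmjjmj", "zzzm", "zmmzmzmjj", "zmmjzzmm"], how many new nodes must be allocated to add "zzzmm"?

1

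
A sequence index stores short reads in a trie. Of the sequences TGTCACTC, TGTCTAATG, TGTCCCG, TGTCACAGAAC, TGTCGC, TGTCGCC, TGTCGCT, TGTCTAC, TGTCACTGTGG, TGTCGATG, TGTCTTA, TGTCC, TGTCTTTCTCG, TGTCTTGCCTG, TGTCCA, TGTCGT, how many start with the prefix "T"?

Traverse to the node for "T", then collect every word in that subtree.
Words under "T": TGTCACAGAAC, TGTCACTC, TGTCACTGTGG, TGTCC, TGTCCA, TGTCCCG, TGTCGATG, TGTCGC, TGTCGCC, TGTCGCT, TGTCGT, TGTCTAATG, TGTCTAC, TGTCTTA, TGTCTTGCCTG, TGTCTTTCTCG
Count: 16

16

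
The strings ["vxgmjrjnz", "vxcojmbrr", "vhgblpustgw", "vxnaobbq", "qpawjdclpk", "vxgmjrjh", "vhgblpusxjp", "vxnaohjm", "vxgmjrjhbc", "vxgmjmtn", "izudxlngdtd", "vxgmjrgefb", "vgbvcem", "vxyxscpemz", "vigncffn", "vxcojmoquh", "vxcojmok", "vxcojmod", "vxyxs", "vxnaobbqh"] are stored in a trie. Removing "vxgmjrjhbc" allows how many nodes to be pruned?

2

Walk "vxgmjrjhbc" from the leaf back toward the root, removing each node that no remaining word uses.
The suffix "bc" (2 nodes) is used only by "vxgmjrjhbc"; "vxgmjrjh" is itself a stored word, so pruning stops there.
Nodes removed: 2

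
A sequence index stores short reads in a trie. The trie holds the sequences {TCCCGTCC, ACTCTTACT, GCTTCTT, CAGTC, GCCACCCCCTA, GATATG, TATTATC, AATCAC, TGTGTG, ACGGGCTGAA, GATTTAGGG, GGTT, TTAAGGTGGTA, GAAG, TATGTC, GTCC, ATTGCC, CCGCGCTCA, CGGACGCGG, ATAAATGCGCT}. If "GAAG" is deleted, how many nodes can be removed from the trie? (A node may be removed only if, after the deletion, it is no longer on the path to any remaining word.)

2

A node on "GAAG"'s path can go only if nothing else ends at it or branches off below it.
The suffix "AG" (2 nodes) is used only by "GAAG"; the node for "GA" still has the child "T", so pruning stops there.
Nodes removed: 2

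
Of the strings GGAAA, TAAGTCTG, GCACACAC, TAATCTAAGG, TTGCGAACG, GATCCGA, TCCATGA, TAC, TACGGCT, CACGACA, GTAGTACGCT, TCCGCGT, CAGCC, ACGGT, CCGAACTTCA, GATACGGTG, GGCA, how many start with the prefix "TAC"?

2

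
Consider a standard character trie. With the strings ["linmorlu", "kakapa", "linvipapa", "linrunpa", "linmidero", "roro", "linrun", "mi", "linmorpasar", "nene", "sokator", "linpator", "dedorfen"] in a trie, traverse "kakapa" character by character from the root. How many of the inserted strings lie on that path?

Walk "kakapa" from the root; an end-of-word marker is hit whenever a stored word is a prefix of "kakapa".
Prefixes of the query that are stored words: "kakapa"
Count: 1

1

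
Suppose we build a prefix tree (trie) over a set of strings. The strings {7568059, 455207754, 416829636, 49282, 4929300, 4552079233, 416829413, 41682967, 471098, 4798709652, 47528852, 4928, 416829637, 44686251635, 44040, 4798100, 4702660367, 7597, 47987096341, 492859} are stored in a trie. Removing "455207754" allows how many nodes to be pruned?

A node on "455207754"'s path can go only if nothing else ends at it or branches off below it.
The suffix "754" (3 nodes) is used only by "455207754"; the node for "455207" still has the child "9", so pruning stops there.
Nodes removed: 3

3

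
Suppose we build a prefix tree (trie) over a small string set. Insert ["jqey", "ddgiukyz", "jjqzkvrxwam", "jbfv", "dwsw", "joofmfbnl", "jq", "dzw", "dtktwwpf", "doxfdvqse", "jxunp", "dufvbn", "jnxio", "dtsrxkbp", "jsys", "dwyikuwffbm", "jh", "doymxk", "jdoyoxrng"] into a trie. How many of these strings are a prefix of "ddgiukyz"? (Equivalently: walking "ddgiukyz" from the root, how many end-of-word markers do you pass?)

1

Traverse "ddgiukyz" character by character; count nodes along the way that are marked as word ends.
Prefixes of the query that are stored words: "ddgiukyz"
Count: 1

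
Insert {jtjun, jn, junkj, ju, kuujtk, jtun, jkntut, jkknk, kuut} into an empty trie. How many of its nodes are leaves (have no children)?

A leaf is a node with no children — equivalently, the end of a word that is not a proper prefix of any other stored word.
Those words: "jkknk", "jkntut", "jn", "jtjun", "jtun", "junkj", "kuujtk", "kuut"
Leaf count: 8

8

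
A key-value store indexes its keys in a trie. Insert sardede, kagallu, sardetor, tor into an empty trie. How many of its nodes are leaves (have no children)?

4

Leaves are exactly the stored words that no other stored word extends.
Those words: "kagallu", "sardede", "sardetor", "tor"
Leaf count: 4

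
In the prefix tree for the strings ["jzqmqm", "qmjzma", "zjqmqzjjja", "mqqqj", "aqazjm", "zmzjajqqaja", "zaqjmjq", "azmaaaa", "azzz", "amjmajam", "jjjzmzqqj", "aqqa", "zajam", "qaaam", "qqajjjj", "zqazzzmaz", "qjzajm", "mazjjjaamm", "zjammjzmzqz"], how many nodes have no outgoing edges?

19

Leaves are exactly the stored words that no other stored word extends.
Those words: "amjmajam", "aqazjm", "aqqa", "azmaaaa", "azzz", "jjjzmzqqj", "jzqmqm", "mazjjjaamm", "mqqqj", "qaaam", "qjzajm", "qmjzma", "qqajjjj", "zajam", "zaqjmjq", "zjammjzmzqz", "zjqmqzjjja", "zmzjajqqaja", "zqazzzmaz"
Leaf count: 19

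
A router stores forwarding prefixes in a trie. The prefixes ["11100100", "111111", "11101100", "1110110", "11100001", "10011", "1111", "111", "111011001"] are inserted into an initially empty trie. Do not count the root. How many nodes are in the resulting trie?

23

Insert word by word; a character creates a node only if that edge doesn't already exist:
  "11100100" → 8 new (1, 1, 1, 0, 0, 1, 0, 0)
  "111111" → prefix "111" already present; 3 new (1, 1, 1)
  "11101100" → prefix "1110" already present; 4 new (1, 1, 0, 0)
  "1110110" → prefix "1110110" already present; 0 new (none)
  "11100001" → prefix "11100" already present; 3 new (0, 0, 1)
  "10011" → prefix "1" already present; 4 new (0, 0, 1, 1)
  "1111" → prefix "1111" already present; 0 new (none)
  "111" → prefix "111" already present; 0 new (none)
  "111011001" → prefix "11101100" already present; 1 new (1)
Total nodes = 8 + 3 + 4 + 0 + 3 + 4 + 0 + 0 + 1 = 23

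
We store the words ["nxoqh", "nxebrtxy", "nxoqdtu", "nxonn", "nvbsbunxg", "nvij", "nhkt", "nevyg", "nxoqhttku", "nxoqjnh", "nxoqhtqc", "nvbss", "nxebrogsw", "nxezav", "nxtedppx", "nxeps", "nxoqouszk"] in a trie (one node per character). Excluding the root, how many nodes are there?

63

Count nodes per top-level branch (shared prefixes stored once):
  'n'-branch (nevyg, nhkt, nvbsbunxg, nvbss, nvij, nxebrogsw, nxebrtxy, nxeps, nxezav, nxonn, nxoqdtu, nxoqh, nxoqhtqc, nxoqhttku, nxoqjnh, nxoqouszk, nxtedppx): 63 nodes
Sum: 63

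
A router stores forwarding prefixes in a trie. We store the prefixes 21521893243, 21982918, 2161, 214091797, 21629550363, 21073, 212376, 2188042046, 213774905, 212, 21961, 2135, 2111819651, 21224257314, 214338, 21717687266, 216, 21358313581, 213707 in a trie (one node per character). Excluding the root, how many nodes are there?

96

Count nodes per top-level branch (shared prefixes stored once):
  '2'-branch (21073, 2111819651, 212, 21224257314, 212376, 2135, 21358313581, 213707, 213774905, 214091797, 214338, 21521893243, 216, 2161, 21629550363, 21717687266, 2188042046, 21961, 21982918): 96 nodes
Sum: 96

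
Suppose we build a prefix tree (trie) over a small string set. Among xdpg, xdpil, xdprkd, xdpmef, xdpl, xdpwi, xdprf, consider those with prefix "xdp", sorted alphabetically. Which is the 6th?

xdprkd

Words with prefix "xdp", in lexicographic order: "xdpg", "xdpil", "xdpl", "xdpmef", "xdprf", "xdprkd", "xdpwi"
The 6th is xdprkd.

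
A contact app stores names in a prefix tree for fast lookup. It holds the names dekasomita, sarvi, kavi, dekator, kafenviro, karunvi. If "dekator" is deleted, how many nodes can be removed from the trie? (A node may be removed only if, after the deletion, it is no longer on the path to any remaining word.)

3

A node on "dekator"'s path can go only if nothing else ends at it or branches off below it.
The suffix "tor" (3 nodes) is used only by "dekator"; the node for "deka" still has the child "s", so pruning stops there.
Nodes removed: 3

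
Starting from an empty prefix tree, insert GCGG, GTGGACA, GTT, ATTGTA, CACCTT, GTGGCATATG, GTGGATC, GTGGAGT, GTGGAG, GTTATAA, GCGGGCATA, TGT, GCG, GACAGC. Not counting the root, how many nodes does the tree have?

Trace insertions, counting only characters that open a new branch:
  "GCGG" → 4 new (G, C, G, G)
  "GTGGACA" → prefix "G" already present; 6 new (T, G, G, A, C, A)
  "GTT" → prefix "GT" already present; 1 new (T)
  "ATTGTA" → 6 new (A, T, T, G, T, A)
  "CACCTT" → 6 new (C, A, C, C, T, T)
  "GTGGCATATG" → prefix "GTGG" already present; 6 new (C, A, T, A, T, G)
  "GTGGATC" → prefix "GTGGA" already present; 2 new (T, C)
  "GTGGAGT" → prefix "GTGGA" already present; 2 new (G, T)
  "GTGGAG" → prefix "GTGGAG" already present; 0 new (none)
  "GTTATAA" → prefix "GTT" already present; 4 new (A, T, A, A)
  "GCGGGCATA" → prefix "GCGG" already present; 5 new (G, C, A, T, A)
  "TGT" → 3 new (T, G, T)
  "GCG" → prefix "GCG" already present; 0 new (none)
  "GACAGC" → prefix "G" already present; 5 new (A, C, A, G, C)
Total nodes = 4 + 6 + 1 + 6 + 6 + 6 + 2 + 2 + 0 + 4 + 5 + 3 + 0 + 5 = 50

50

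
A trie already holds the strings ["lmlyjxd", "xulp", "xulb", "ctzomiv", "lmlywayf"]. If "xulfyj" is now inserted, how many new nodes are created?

3

"xul" is already a path in the trie; the remaining "fyj" must be added.
So 6 − 3 = 3 new nodes.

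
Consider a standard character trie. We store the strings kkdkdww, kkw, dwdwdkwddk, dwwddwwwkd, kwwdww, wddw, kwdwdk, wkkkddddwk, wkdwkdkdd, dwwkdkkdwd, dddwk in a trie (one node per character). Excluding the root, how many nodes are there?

66

Trace insertions, counting only characters that open a new branch:
  "kkdkdww" → 7 new (k, k, d, k, d, w, w)
  "kkw" → prefix "kk" already present; 1 new (w)
  "dwdwdkwddk" → 10 new (d, w, d, w, d, k, w, d, d, k)
  "dwwddwwwkd" → prefix "dw" already present; 8 new (w, d, d, w, w, w, k, d)
  "kwwdww" → prefix "k" already present; 5 new (w, w, d, w, w)
  "wddw" → 4 new (w, d, d, w)
  "kwdwdk" → prefix "kw" already present; 4 new (d, w, d, k)
  "wkkkddddwk" → prefix "w" already present; 9 new (k, k, k, d, d, d, d, w, k)
  "wkdwkdkdd" → prefix "wk" already present; 7 new (d, w, k, d, k, d, d)
  "dwwkdkkdwd" → prefix "dww" already present; 7 new (k, d, k, k, d, w, d)
  "dddwk" → prefix "d" already present; 4 new (d, d, w, k)
Total nodes = 7 + 1 + 10 + 8 + 5 + 4 + 4 + 9 + 7 + 7 + 4 = 66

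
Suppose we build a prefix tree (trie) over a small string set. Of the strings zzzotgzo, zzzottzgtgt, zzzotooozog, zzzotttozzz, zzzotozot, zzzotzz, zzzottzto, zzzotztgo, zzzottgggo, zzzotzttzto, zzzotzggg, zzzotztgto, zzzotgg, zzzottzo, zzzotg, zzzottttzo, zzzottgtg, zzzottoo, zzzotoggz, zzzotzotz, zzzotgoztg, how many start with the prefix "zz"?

Filter for entries beginning with "zz":
Words under "zz": zzzotg, zzzotgg, zzzotgoztg, zzzotgzo, zzzotoggz, zzzotooozog, zzzotozot, zzzottgggo, zzzottgtg, zzzottoo, zzzotttozzz, zzzottttzo, zzzottzgtgt, zzzottzo, zzzottzto, zzzotzggg, zzzotzotz, zzzotztgo, zzzotztgto, zzzotzttzto, zzzotzz
Count: 21

21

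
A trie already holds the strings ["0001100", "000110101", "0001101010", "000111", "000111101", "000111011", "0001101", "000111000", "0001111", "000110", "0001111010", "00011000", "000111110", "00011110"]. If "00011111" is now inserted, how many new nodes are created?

0

Every character of "00011111" already lies on an existing path (it is a prefix of some stored word).
No new nodes are needed: 0.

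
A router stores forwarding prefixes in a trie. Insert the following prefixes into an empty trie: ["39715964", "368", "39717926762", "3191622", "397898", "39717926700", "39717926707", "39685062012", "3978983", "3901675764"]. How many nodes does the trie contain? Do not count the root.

Trace insertions, counting only characters that open a new branch:
  "39715964" → 8 new (3, 9, 7, 1, 5, 9, 6, 4)
  "368" → prefix "3" already present; 2 new (6, 8)
  "39717926762" → prefix "3971" already present; 7 new (7, 9, 2, 6, 7, 6, 2)
  "3191622" → prefix "3" already present; 6 new (1, 9, 1, 6, 2, 2)
  "397898" → prefix "397" already present; 3 new (8, 9, 8)
  "39717926700" → prefix "397179267" already present; 2 new (0, 0)
  "39717926707" → prefix "3971792670" already present; 1 new (7)
  "39685062012" → prefix "39" already present; 9 new (6, 8, 5, 0, 6, 2, 0, 1, 2)
  "3978983" → prefix "397898" already present; 1 new (3)
  "3901675764" → prefix "39" already present; 8 new (0, 1, 6, 7, 5, 7, 6, 4)
Total nodes = 8 + 2 + 7 + 6 + 3 + 2 + 1 + 9 + 1 + 8 = 47

47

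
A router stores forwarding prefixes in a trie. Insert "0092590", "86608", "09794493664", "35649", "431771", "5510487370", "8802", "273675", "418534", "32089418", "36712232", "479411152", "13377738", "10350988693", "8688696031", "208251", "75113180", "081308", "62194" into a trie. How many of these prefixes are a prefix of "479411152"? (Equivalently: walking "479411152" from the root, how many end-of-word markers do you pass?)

1

Check each prefix of "479411152" against the stored set — each match is an end-marker on the path.
Prefixes of the query that are stored words: "479411152"
Count: 1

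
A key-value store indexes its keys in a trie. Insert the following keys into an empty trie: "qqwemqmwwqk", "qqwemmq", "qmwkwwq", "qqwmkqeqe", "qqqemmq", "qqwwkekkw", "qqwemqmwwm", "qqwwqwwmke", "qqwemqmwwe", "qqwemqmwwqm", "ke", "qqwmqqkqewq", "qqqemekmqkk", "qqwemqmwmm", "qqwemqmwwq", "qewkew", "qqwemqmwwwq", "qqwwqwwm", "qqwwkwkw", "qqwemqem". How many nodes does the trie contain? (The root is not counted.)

For each word, the new-node count is its length minus the longest prefix already in the trie:
  "qqwemqmwwqk" → 11 new (q, q, w, e, m, q, m, w, w, q, k)
  "qqwemmq" → prefix "qqwem" already present; 2 new (m, q)
  "qmwkwwq" → prefix "q" already present; 6 new (m, w, k, w, w, q)
  "qqwmkqeqe" → prefix "qqw" already present; 6 new (m, k, q, e, q, e)
  "qqqemmq" → prefix "qq" already present; 5 new (q, e, m, m, q)
  "qqwwkekkw" → prefix "qqw" already present; 6 new (w, k, e, k, k, w)
  "qqwemqmwwm" → prefix "qqwemqmww" already present; 1 new (m)
  "qqwwqwwmke" → prefix "qqww" already present; 6 new (q, w, w, m, k, e)
  "qqwemqmwwe" → prefix "qqwemqmww" already present; 1 new (e)
  "qqwemqmwwqm" → prefix "qqwemqmwwq" already present; 1 new (m)
  "ke" → 2 new (k, e)
  "qqwmqqkqewq" → prefix "qqwm" already present; 7 new (q, q, k, q, e, w, q)
  "qqqemekmqkk" → prefix "qqqem" already present; 6 new (e, k, m, q, k, k)
  "qqwemqmwmm" → prefix "qqwemqmw" already present; 2 new (m, m)
  "qqwemqmwwq" → prefix "qqwemqmwwq" already present; 0 new (none)
  "qewkew" → prefix "q" already present; 5 new (e, w, k, e, w)
  "qqwemqmwwwq" → prefix "qqwemqmww" already present; 2 new (w, q)
  "qqwwqwwm" → prefix "qqwwqwwm" already present; 0 new (none)
  "qqwwkwkw" → prefix "qqwwk" already present; 3 new (w, k, w)
  "qqwemqem" → prefix "qqwemq" already present; 2 new (e, m)
Total nodes = 11 + 2 + 6 + 6 + 5 + 6 + 1 + 6 + 1 + 1 + 2 + 7 + 6 + 2 + 0 + 5 + 2 + 0 + 3 + 2 = 74

74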